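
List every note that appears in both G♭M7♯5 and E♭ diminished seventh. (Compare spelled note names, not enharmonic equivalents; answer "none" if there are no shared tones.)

G♭M7♯5: G♭ B♭ D F
E♭ diminished seventh: E♭ G♭ B𝄫 D𝄫
Common to both → G♭.

G♭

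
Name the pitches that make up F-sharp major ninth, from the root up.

F-sharp, A-sharp, C-sharp, E-sharp, G-sharp

Root F-sharp, quality major ninth:
- root: F-sharp
- major 3rd: A-sharp
- perfect 5th: C-sharp
- major 7th: E-sharp
- major 9th: G-sharp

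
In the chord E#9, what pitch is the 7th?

D♯

E#9 is built on E♯; its 7th is a minor 7th above the root.
A seventh above E uses the letter D, and the minor 7th above E♯ is D♯.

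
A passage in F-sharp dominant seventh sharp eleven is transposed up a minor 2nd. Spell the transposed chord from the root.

Transposed root: F# → G (minor 2nd up). So we spell G dominant seventh sharp eleven:
G — root
B — major 3rd
D — perfect 5th
F — minor 7th
C# — augmented 11th

G – B – D – F – C#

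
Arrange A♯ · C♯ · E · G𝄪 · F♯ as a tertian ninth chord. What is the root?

F♯

Stacking in thirds gives F♯ – A♯ – C♯ – E – G𝄪, so F♯ is the root — F♯ dominant seventh sharp nine.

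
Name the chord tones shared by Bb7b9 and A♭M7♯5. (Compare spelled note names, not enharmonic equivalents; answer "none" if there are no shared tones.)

Bb7b9 = Bb, D, F, Ab, Cb.
A♭M7♯5 = Ab, C, E, G.
Shared: Ab.

Ab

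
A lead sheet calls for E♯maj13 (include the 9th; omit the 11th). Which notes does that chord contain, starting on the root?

Root E#, quality major thirteenth:
root → E#
3rd (major 3rd) → G##
5th (perfect 5th) → B#
7th (major 7th) → D##
9th (major 9th) → F##
13th (major 13th) → C##

E#  G##  B#  D##  F##  C##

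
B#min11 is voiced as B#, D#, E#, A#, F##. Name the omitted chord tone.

The full B#min11 chord is B#, D#, F##, A#, C##, E#.
Comparing with the voicing, the major 9th (9th) — C## — is absent.

C##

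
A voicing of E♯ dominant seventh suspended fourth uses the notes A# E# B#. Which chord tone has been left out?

D#

E♯ dominant seventh suspended fourth = E#, A#, B#, D#. The voicing lacks the 7th (minor 7th), D#.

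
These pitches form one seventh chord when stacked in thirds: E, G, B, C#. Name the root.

C#

Arranged so that each adjacent pair is a third by letter name: C# – E – G – B.
The bottom of that stack, C#, is the root (this is C# half-diminished seventh).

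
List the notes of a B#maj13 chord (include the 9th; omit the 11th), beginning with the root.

B#maj13 is a major thirteenth built on B♯.
- root: B♯
- major 3rd: D𝄪
- perfect 5th: F𝄪
- major 7th: A𝄪
- major 9th: C𝄪
- major 13th: G𝄪

B♯ D𝄪 F𝄪 A𝄪 C𝄪 G𝄪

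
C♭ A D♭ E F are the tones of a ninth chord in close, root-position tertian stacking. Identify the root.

D♭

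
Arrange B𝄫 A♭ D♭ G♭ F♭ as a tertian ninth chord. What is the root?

G♭

Stacking in thirds gives G♭ – B𝄫 – D♭ – F♭ – A♭, so G♭ is the root — G♭ minor ninth.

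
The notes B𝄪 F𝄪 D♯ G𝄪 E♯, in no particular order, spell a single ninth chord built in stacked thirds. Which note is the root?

Stacking in thirds gives E♯ – G𝄪 – B𝄪 – D♯ – F𝄪, so E♯ is the root — E♯ dominant ninth sharp five.

E♯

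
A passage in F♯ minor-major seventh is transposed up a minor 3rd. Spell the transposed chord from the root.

F-sharp up a minor 3rd → A. New chord: A minor-major seventh.
- root: A
- minor 3rd: C
- perfect 5th: E
- major 7th: G-sharp

A – C – E – G-sharp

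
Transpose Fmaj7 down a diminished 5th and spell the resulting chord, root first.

B, D#, F#, A#

A diminished 5th down from F is B, so the new chord is B major seventh.
B — root
D# — major 3rd
F# — perfect 5th
A# — major 7th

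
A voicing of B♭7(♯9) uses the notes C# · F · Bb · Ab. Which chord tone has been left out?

D

The full B♭7(♯9) chord is Bb, D, F, Ab, C#.
Comparing with the voicing, the major 3rd (3rd) — D — is absent.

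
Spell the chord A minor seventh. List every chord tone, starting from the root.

A C E G

A minor seventh is a minor seventh built on A.
root → A
3rd (minor 3rd) → C
5th (perfect 5th) → E
7th (minor 7th) → G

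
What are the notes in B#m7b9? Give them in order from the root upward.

B# D# F## A# C#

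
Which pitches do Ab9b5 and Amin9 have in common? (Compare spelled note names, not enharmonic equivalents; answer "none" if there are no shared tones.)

C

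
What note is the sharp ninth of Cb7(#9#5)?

Cb7(#9#5) is built on Cb; its 9th is an augmented 9th above the root.
A second above C uses the letter D, and the augmented 9th above Cb is D.

D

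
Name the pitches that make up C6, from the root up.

C6 is a major sixth built on C.
root → C
3rd (major 3rd) → E
5th (perfect 5th) → G
6th (major 6th) → A

C, E, G, A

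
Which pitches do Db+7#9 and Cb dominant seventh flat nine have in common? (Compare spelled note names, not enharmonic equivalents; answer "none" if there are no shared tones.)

Cb

Db+7#9 = Db, F, A, Cb, E.
Cb dominant seventh flat nine = Cb, Eb, Gb, Bbb, Dbb.
Shared: Cb.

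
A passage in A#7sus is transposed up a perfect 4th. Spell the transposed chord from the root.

D# G# A# C#

Transposed root: A# → D# (perfect 4th up). So we spell D# dominant seventh suspended fourth:
Root: D#
Perfect 4th (4th): G#
Perfect 5th (5th): A#
Minor 7th (7th): C#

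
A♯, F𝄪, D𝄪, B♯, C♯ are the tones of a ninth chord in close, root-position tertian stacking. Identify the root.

Arranged so that each adjacent pair is a third by letter name: B♯ – D𝄪 – F𝄪 – A♯ – C♯.
The bottom of that stack, B♯, is the root (this is B♯ dominant seventh flat nine).

B♯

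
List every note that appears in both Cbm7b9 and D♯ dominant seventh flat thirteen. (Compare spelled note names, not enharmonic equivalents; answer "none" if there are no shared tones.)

none

Cbm7b9 = Cb, Ebb, Gb, Bbb, Dbb.
D♯ dominant seventh flat thirteen = D#, F##, A#, C#, B.
Shared: none.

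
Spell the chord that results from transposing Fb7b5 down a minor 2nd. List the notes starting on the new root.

E♭  G  B𝄫  D♭

A minor 2nd down from F♭ is E♭, so the new chord is E♭ dominant seventh flat five.
root → E♭
3rd (major 3rd) → G
5th (diminished 5th) → B𝄫
7th (minor 7th) → D♭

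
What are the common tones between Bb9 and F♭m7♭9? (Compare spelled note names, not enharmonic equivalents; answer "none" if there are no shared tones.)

Bb9: Bb D F Ab C
F♭m7♭9: Fb Abb Cb Ebb Gbb
Common to both → none.

none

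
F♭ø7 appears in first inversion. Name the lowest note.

F♭ø7 in root position is F♭–A𝄫–C𝄫–E𝄫.
First inversion places the third in the bass, which is A𝄫.

A𝄫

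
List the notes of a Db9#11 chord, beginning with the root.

Db  F  Ab  Cb  Eb  G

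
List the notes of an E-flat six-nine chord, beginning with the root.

E-flat  G  B-flat  C  F

E-flat six-nine is a six-nine built on E-flat.
root → E-flat
3rd (major 3rd) → G
5th (perfect 5th) → B-flat
6th (major 6th) → C
9th (major 9th) → F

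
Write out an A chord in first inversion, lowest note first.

A = A–C♯–E; first inversion → third (C♯) lowest.

C♯, E, A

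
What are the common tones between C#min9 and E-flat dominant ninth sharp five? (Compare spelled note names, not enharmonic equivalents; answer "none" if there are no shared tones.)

B

C#min9 = C#, E, G#, B, D#.
E-flat dominant ninth sharp five = Eb, G, B, Db, F.
Shared: B.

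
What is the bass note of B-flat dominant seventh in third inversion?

Ab

B-flat dominant seventh = Bb–D–F–Ab. Third inversion → seventh in the bass = Ab.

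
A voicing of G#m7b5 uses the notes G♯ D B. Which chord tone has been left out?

The full G#m7b5 chord is G♯, B, D, F♯.
Comparing with the voicing, the minor 7th (7th) — F♯ — is absent.

F♯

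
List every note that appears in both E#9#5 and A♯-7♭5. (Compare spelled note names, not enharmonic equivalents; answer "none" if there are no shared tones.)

none

E#9#5 = E#, G##, B##, D#, F##.
A♯-7♭5 = A#, C#, E, G#.
Shared: none.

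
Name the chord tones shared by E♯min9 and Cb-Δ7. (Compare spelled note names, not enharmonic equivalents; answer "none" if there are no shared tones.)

E♯min9 = E#, G#, B#, D#, F##.
Cb-Δ7 = Cb, Ebb, Gb, Bb.
Shared: none.

none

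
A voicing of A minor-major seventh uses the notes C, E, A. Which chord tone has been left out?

G#

The full A minor-major seventh chord is A, C, E, G#.
Comparing with the voicing, the major 7th (7th) — G# — is absent.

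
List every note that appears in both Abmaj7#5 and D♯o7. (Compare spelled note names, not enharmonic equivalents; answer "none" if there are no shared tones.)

C

Abmaj7#5: A♭ C E G
D♯o7: D♯ F♯ A C
Common to both → C.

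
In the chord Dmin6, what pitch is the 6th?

Dmin6 is built on D; its 6th is a major 6th above the root.
A sixth above D uses the letter B, and the major 6th above D is B.

B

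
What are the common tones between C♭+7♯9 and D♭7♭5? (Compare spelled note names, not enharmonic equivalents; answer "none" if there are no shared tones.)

Cb

C♭+7♯9 = Cb, Eb, G, Bbb, D.
D♭7♭5 = Db, F, Abb, Cb.
Shared: Cb.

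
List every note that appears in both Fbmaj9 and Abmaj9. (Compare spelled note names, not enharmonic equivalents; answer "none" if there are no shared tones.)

Ab – Eb

Fbmaj9 = Fb, Ab, Cb, Eb, Gb.
Abmaj9 = Ab, C, Eb, G, Bb.
Shared: Ab, Eb.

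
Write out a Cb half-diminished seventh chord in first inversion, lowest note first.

E-double-flat, G-double-flat, B-double-flat, C-flat

In root position, Cb half-diminished seventh is C-flat–E-double-flat–G-double-flat–B-double-flat.
First inversion puts the third (E-double-flat) in the bass.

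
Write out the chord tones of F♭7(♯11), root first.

Fb  Ab  Cb  Ebb  Bb

F♭7(♯11): dominant seventh sharp eleven on Fb.
- root: Fb
- major 3rd: Ab
- perfect 5th: Cb
- minor 7th: Ebb
- augmented 11th: Bb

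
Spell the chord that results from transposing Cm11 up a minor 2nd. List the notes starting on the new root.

A minor 2nd up from C is D♭, so the new chord is D♭ minor eleventh.
- root: D♭
- minor 3rd: F♭
- perfect 5th: A♭
- minor 7th: C♭
- major 9th: E♭
- perfect 11th: G♭

D♭, F♭, A♭, C♭, E♭, G♭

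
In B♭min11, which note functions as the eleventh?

Root of B♭min11 = Bb. The 11th is a perfect 11th: Bb up a perfect 11th → Eb.

Eb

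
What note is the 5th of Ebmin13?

B♭

Ebmin13 is built on E♭; its 5th is a perfect 5th above the root.
A fifth above E uses the letter B, and the perfect 5th above E♭ is B♭.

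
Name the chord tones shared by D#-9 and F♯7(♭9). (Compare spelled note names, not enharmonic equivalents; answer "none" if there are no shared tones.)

F#, A#, C#

D#-9 = D#, F#, A#, C#, E#.
F♯7(♭9) = F#, A#, C#, E, G.
Shared: F#, A#, C#.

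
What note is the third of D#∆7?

F𝄪

D#∆7 is built on D♯; its 3rd is a major 3rd above the root.
A third above D uses the letter F, and the major 3rd above D♯ is F𝄪.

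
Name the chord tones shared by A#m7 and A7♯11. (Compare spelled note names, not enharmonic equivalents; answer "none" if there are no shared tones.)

C#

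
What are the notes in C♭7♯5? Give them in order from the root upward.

Root C♭, quality augmented seventh:
Root: C♭
Major 3rd (3rd): E♭
Augmented 5th (5th): G
Minor 7th (7th): B𝄫

C♭  E♭  G  B𝄫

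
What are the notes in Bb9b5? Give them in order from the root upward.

Bb – D – Fb – Ab – C

Bb9b5 is a dominant ninth flat five built on Bb.
Root: Bb
Major 3rd (3rd): D
Diminished 5th (5th): Fb
Minor 7th (7th): Ab
Major 9th (9th): C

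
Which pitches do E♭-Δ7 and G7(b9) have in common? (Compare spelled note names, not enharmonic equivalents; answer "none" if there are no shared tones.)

E♭-Δ7 = Eb, Gb, Bb, D.
G7(b9) = G, B, D, F, Ab.
Shared: D.

D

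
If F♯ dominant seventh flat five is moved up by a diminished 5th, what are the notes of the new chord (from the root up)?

F-sharp up a diminished 5th → C. New chord: C dominant seventh flat five.
root → C
3rd (major 3rd) → E
5th (diminished 5th) → G-flat
7th (minor 7th) → B-flat

C  E  G-flat  B-flat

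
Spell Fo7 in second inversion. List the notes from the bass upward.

Fo7 = F–Ab–Cb–Ebb; second inversion → fifth (Cb) lowest.

Cb, Ebb, F, Ab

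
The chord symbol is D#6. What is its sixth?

Root of D#6 = D♯. The 6th is a major 6th: D♯ up a major 6th → B♯.

B♯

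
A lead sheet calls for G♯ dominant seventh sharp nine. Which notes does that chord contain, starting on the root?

G# – B# – D# – F# – A##

G♯ dominant seventh sharp nine is a dominant seventh sharp nine built on G#.
G# — root
B# — major 3rd
D# — perfect 5th
F# — minor 7th
A## — augmented 9th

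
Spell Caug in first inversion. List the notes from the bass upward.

In root position, Caug is C–E–G#.
First inversion puts the third (E) in the bass.

E – G# – C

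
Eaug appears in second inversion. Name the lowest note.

B♯

Eaug = E–G♯–B♯. Second inversion → fifth in the bass = B♯.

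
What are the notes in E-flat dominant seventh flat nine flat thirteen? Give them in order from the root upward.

E-flat dominant seventh flat nine flat thirteen: dominant seventh flat nine flat thirteen on E-flat.
root → E-flat
3rd (major 3rd) → G
5th (perfect 5th) → B-flat
7th (minor 7th) → D-flat
9th (minor 9th) → F-flat
13th (minor 13th) → C-flat

E-flat  G  B-flat  D-flat  F-flat  C-flat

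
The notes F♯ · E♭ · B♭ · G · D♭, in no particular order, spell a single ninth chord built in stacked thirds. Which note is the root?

Stacking in thirds gives E♭ – G – B♭ – D♭ – F♯, so E♭ is the root — E♭ dominant seventh sharp nine.

E♭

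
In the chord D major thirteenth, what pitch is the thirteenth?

Root of D major thirteenth = D. The 13th is a major 13th: D up a major 13th → B.

B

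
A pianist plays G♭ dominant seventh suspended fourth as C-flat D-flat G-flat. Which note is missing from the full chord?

The full G♭ dominant seventh suspended fourth chord is G-flat, C-flat, D-flat, F-flat.
Comparing with the voicing, the minor 7th (7th) — F-flat — is absent.

F-flat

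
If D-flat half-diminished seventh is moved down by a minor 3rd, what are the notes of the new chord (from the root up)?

Transposed root: D♭ → B♭ (minor 3rd down). So we spell B♭ half-diminished seventh:
- root: B♭
- minor 3rd: D♭
- diminished 5th: F♭
- minor 7th: A♭

B♭, D♭, F♭, A♭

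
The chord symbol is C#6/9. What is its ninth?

Root of C#6/9 = C#. The 9th is a major 9th: C# up a major 9th → D#.

D#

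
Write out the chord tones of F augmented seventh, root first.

F, A, C-sharp, E-flat

F augmented seventh is an augmented seventh built on F.
F — root
A — major 3rd
C-sharp — augmented 5th
E-flat — minor 7th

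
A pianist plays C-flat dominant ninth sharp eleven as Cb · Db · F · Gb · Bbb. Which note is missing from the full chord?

The full C-flat dominant ninth sharp eleven chord is Cb, Eb, Gb, Bbb, Db, F.
Comparing with the voicing, the major 3rd (3rd) — Eb — is absent.

Eb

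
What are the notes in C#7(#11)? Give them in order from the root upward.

C♯  E♯  G♯  B  F𝄪

Root C♯, quality dominant seventh sharp eleven:
C♯ — root
E♯ — major 3rd
G♯ — perfect 5th
B — minor 7th
F𝄪 — augmented 11th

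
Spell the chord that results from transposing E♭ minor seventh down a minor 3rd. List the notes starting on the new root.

C – Eb – G – Bb

Transposed root: Eb → C (minor 3rd down). So we spell C minor seventh:
root → C
3rd (minor 3rd) → Eb
5th (perfect 5th) → G
7th (minor 7th) → Bb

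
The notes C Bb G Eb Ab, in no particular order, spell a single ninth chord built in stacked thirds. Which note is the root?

Arranged so that each adjacent pair is a third by letter name: Ab – C – Eb – G – Bb.
The bottom of that stack, Ab, is the root (this is Ab major ninth).

Ab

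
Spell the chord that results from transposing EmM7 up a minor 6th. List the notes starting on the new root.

C  E♭  G  B

A minor 6th up from E is C, so the new chord is C minor-major seventh.
- root: C
- minor 3rd: E♭
- perfect 5th: G
- major 7th: B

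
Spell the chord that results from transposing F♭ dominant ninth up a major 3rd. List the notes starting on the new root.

A-flat, C, E-flat, G-flat, B-flat

F-flat up a major 3rd → A-flat. New chord: A-flat dominant ninth.
Root: A-flat
Major 3rd (3rd): C
Perfect 5th (5th): E-flat
Minor 7th (7th): G-flat
Major 9th (9th): B-flat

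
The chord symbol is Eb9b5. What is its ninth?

F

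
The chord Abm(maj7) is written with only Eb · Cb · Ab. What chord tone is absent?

G

The full Abm(maj7) chord is Ab, Cb, Eb, G.
Comparing with the voicing, the major 7th (7th) — G — is absent.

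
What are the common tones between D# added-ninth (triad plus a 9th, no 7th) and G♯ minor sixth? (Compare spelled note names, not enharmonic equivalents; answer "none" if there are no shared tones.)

D#, E#

D# added-ninth = D#, F##, A#, E#.
G♯ minor sixth = G#, B, D#, E#.
Shared: D#, E#.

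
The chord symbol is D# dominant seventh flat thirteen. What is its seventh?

C-sharp

D# dominant seventh flat thirteen is built on D-sharp; its 7th is a minor 7th above the root.
A seventh above D uses the letter C, and the minor 7th above D-sharp is C-sharp.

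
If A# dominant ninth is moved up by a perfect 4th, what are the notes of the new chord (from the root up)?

D-sharp – F-double-sharp – A-sharp – C-sharp – E-sharp

Transposed root: A-sharp → D-sharp (perfect 4th up). So we spell D-sharp dominant ninth:
D-sharp — root
F-double-sharp — major 3rd
A-sharp — perfect 5th
C-sharp — minor 7th
E-sharp — major 9th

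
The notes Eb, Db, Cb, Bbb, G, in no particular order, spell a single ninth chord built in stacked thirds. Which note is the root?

Stacking in thirds gives Cb – Eb – G – Bbb – Db, so Cb is the root — Cb dominant ninth sharp five.

Cb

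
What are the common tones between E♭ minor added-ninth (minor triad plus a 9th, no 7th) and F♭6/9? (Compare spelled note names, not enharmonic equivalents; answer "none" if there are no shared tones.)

Gb

E♭ minor added-ninth = Eb, Gb, Bb, F.
F♭6/9 = Fb, Ab, Cb, Db, Gb.
Shared: Gb.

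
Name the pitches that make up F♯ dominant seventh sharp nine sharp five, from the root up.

F♯ dominant seventh sharp nine sharp five is a dominant seventh sharp nine sharp five built on F-sharp.
Root: F-sharp
Major 3rd (3rd): A-sharp
Augmented 5th (5th): C-double-sharp
Minor 7th (7th): E
Augmented 9th (9th): G-double-sharp

F-sharp, A-sharp, C-double-sharp, E, G-double-sharp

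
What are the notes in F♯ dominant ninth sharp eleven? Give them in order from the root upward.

F-sharp, A-sharp, C-sharp, E, G-sharp, B-sharp

Root F-sharp, quality dominant ninth sharp eleven:
root → F-sharp
3rd (major 3rd) → A-sharp
5th (perfect 5th) → C-sharp
7th (minor 7th) → E
9th (major 9th) → G-sharp
11th (augmented 11th) → B-sharp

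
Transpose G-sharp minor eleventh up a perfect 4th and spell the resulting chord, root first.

C#, E, G#, B, D#, F#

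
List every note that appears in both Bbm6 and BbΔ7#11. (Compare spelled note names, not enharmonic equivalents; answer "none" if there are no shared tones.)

B♭, F

Bbm6: B♭ D♭ F G
BbΔ7#11: B♭ D F A E
Common to both → B♭, F.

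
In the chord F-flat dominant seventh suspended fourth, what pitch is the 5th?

Cb

Root of F-flat dominant seventh suspended fourth = Fb. The 5th is a perfect 5th: Fb up a perfect 5th → Cb.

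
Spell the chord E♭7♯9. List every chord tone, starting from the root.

E♭ G B♭ D♭ F♯

Root E♭, quality dominant seventh sharp nine:
root → E♭
3rd (major 3rd) → G
5th (perfect 5th) → B♭
7th (minor 7th) → D♭
9th (augmented 9th) → F♯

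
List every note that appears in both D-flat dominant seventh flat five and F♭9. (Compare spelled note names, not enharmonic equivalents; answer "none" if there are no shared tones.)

D-flat dominant seventh flat five = Db, F, Abb, Cb.
F♭9 = Fb, Ab, Cb, Ebb, Gb.
Shared: Cb.

Cb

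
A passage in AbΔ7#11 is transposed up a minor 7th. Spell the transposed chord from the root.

G♭, B♭, D♭, F, C

Transposed root: A♭ → G♭ (minor 7th up). So we spell G♭ major seventh sharp eleven:
root → G♭
3rd (major 3rd) → B♭
5th (perfect 5th) → D♭
7th (major 7th) → F
11th (augmented 11th) → C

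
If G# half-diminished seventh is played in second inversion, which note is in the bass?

G# half-diminished seventh = G♯–B–D–F♯. Second inversion → fifth in the bass = D.

D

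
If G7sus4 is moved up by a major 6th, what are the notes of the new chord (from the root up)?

E, A, B, D

Transposed root: G → E (major 6th up). So we spell E dominant seventh suspended fourth:
root → E
4th (perfect 4th) → A
5th (perfect 5th) → B
7th (minor 7th) → D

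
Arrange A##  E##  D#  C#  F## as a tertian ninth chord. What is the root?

D#

Arranged so that each adjacent pair is a third by letter name: D# – F## – A## – C# – E##.
The bottom of that stack, D#, is the root (this is D# dominant seventh sharp nine sharp five).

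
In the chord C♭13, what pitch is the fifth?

Gb

Root of C♭13 = Cb. The 5th is a perfect 5th: Cb up a perfect 5th → Gb.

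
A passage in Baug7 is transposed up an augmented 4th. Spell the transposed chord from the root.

E# – G## – B## – D#

Transposed root: B → E# (augmented 4th up). So we spell E# augmented seventh:
- root: E#
- major 3rd: G##
- augmented 5th: B##
- minor 7th: D#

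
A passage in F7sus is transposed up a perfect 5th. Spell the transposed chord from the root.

F up a perfect 5th → C. New chord: C dominant seventh suspended fourth.
- root: C
- perfect 4th: F
- perfect 5th: G
- minor 7th: Bb

C F G Bb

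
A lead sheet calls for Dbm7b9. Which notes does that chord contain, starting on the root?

Dbm7b9: minor seventh flat nine on Db.
Root: Db
Minor 3rd (3rd): Fb
Perfect 5th (5th): Ab
Minor 7th (7th): Cb
Minor 9th (9th): Ebb

Db, Fb, Ab, Cb, Ebb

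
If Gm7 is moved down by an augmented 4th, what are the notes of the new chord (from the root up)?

Db Fb Ab Cb

An augmented 4th down from G is Db, so the new chord is Db minor seventh.
Root: Db
Minor 3rd (3rd): Fb
Perfect 5th (5th): Ab
Minor 7th (7th): Cb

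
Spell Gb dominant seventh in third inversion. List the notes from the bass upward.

Fb, Gb, Bb, Db

In root position, Gb dominant seventh is Gb–Bb–Db–Fb.
Third inversion puts the seventh (Fb) in the bass.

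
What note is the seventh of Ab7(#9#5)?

Gb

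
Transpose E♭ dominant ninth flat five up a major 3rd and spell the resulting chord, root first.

E-flat up a major 3rd → G. New chord: G dominant ninth flat five.
- root: G
- major 3rd: B
- diminished 5th: D-flat
- minor 7th: F
- major 9th: A

G B D-flat F A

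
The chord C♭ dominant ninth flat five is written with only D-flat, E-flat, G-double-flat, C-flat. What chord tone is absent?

B-double-flat

The full C♭ dominant ninth flat five chord is C-flat, E-flat, G-double-flat, B-double-flat, D-flat.
Comparing with the voicing, the minor 7th (7th) — B-double-flat — is absent.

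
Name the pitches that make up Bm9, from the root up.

B D F# A C#

Root B, quality minor ninth:
root → B
3rd (minor 3rd) → D
5th (perfect 5th) → F#
7th (minor 7th) → A
9th (major 9th) → C#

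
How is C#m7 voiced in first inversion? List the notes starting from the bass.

E, G#, B, C#

In root position, C#m7 is C#–E–G#–B.
First inversion puts the third (E) in the bass.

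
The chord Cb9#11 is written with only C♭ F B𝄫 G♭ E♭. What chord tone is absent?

The full Cb9#11 chord is C♭, E♭, G♭, B𝄫, D♭, F.
Comparing with the voicing, the major 9th (9th) — D♭ — is absent.

D♭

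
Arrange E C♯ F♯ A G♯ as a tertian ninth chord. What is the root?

Stacking in thirds gives F♯ – A – C♯ – E – G♯, so F♯ is the root — F♯ minor ninth.

F♯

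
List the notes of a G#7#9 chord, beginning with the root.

Root G#, quality dominant seventh sharp nine:
Root: G#
Major 3rd (3rd): B#
Perfect 5th (5th): D#
Minor 7th (7th): F#
Augmented 9th (9th): A##

G#, B#, D#, F#, A##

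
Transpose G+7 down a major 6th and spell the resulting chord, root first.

A major 6th down from G is Bb, so the new chord is Bb augmented seventh.
Bb — root
D — major 3rd
F# — augmented 5th
Ab — minor 7th

Bb – D – F# – Ab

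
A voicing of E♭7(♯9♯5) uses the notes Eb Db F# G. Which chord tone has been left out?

B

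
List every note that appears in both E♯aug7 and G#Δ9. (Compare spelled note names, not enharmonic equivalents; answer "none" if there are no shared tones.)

E♯aug7 = E#, G##, B##, D#.
G#Δ9 = G#, B#, D#, F##, A#.
Shared: D#.

D#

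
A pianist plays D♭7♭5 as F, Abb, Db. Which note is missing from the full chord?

Cb

D♭7♭5 = Db, F, Abb, Cb. The voicing lacks the 7th (minor 7th), Cb.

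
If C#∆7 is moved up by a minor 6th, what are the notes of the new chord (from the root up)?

C# up a minor 6th → A. New chord: A major seventh.
- root: A
- major 3rd: C#
- perfect 5th: E
- major 7th: G#

A, C#, E, G#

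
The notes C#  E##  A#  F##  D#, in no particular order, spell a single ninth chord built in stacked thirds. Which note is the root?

Stacking in thirds gives D# – F## – A# – C# – E##, so D# is the root — D# dominant seventh sharp nine.

D#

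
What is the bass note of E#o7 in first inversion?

G♯

E#o7 = E♯–G♯–B–D. First inversion → third in the bass = G♯.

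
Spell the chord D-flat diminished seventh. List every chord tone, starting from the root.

D-flat, F-flat, A-double-flat, C-double-flat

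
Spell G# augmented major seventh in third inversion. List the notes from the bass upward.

G# augmented major seventh = G♯–B♯–D𝄪–F𝄪; third inversion → seventh (F𝄪) lowest.

F𝄪 G♯ B♯ D𝄪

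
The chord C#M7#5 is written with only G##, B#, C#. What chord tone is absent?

E#

C#M7#5 = C#, E#, G##, B#. The voicing lacks the 3rd (major 3rd), E#.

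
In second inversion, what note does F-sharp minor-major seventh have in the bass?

F-sharp minor-major seventh in root position is F♯–A–C♯–E♯.
Second inversion places the fifth in the bass, which is C♯.

C♯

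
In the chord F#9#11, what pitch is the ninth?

Root of F#9#11 = F♯. The 9th is a major 9th: F♯ up a major 9th → G♯.

G♯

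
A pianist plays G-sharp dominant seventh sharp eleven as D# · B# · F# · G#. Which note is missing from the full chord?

G-sharp dominant seventh sharp eleven = G#, B#, D#, F#, C##. The voicing lacks the 11th (augmented 11th), C##.

C##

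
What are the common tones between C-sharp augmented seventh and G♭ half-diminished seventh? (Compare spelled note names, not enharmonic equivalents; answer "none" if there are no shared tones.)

none

C-sharp augmented seventh: C-sharp E-sharp G-double-sharp B
G♭ half-diminished seventh: G-flat B-double-flat D-double-flat F-flat
Common to both → none.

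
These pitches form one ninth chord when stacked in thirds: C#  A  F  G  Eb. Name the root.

Stacking in thirds gives F – A – C# – Eb – G, so F is the root — F dominant ninth sharp five.

F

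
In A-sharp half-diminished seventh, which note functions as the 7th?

G-sharp

Root of A-sharp half-diminished seventh = A-sharp. The 7th is a minor 7th: A-sharp up a minor 7th → G-sharp.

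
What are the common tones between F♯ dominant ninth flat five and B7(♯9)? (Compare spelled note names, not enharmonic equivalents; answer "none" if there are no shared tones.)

F♯ dominant ninth flat five = F#, A#, C, E, G#.
B7(♯9) = B, D#, F#, A, C##.
Shared: F#.

F#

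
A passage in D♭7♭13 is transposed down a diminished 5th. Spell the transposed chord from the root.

G – B – D – F – Eb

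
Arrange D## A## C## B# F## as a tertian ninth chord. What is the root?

B#

Stacking in thirds gives B# – D## – F## – A## – C##, so B# is the root — B# major ninth.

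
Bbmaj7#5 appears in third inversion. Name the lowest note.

Bbmaj7#5 = Bb–D–F#–A. Third inversion → seventh in the bass = A.

A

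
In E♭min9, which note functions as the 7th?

Root of E♭min9 = Eb. The 7th is a minor 7th: Eb up a minor 7th → Db.

Db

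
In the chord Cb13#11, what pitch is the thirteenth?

Cb13#11 is built on Cb; its 13th is a major 13th above the root.
A sixth above C uses the letter A, and the major 13th above Cb is Ab.

Ab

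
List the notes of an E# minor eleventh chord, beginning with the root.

E#, G#, B#, D#, F##, A#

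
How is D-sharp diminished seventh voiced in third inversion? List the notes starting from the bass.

C, D-sharp, F-sharp, A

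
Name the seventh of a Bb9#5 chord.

Root of Bb9#5 = B♭. The 7th is a minor 7th: B♭ up a minor 7th → A♭.

A♭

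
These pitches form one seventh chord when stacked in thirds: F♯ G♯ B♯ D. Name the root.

G♯

Arranged so that each adjacent pair is a third by letter name: G♯ – B♯ – D – F♯.
The bottom of that stack, G♯, is the root (this is G♯ dominant seventh flat five).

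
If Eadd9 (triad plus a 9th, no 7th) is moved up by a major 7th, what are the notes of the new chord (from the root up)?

D♯  F𝄪  A♯  E♯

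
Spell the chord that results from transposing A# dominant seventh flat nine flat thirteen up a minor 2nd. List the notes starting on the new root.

A minor 2nd up from A♯ is B, so the new chord is B dominant seventh flat nine flat thirteen.
B — root
D♯ — major 3rd
F♯ — perfect 5th
A — minor 7th
C — minor 9th
G — minor 13th

B D♯ F♯ A C G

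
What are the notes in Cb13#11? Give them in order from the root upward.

Root Cb, quality dominant thirteenth sharp eleven:
root → Cb
3rd (major 3rd) → Eb
5th (perfect 5th) → Gb
7th (minor 7th) → Bbb
9th (major 9th) → Db
11th (augmented 11th) → F
13th (major 13th) → Ab

Cb Eb Gb Bbb Db F Ab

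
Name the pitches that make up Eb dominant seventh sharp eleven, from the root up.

E♭ – G – B♭ – D♭ – A

Eb dominant seventh sharp eleven: dominant seventh sharp eleven on E♭.
Root: E♭
Major 3rd (3rd): G
Perfect 5th (5th): B♭
Minor 7th (7th): D♭
Augmented 11th (11th): A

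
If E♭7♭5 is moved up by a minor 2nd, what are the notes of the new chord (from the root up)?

Fb, Ab, Cbb, Ebb

A minor 2nd up from Eb is Fb, so the new chord is Fb dominant seventh flat five.
root → Fb
3rd (major 3rd) → Ab
5th (diminished 5th) → Cbb
7th (minor 7th) → Ebb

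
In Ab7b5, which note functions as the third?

Root of Ab7b5 = Ab. The 3rd is a major 3rd: Ab up a major 3rd → C.

C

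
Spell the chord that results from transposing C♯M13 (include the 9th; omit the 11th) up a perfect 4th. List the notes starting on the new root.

C# up a perfect 4th → F#. New chord: F# major thirteenth.
root → F#
3rd (major 3rd) → A#
5th (perfect 5th) → C#
7th (major 7th) → E#
9th (major 9th) → G#
13th (major 13th) → D#

F#, A#, C#, E#, G#, D#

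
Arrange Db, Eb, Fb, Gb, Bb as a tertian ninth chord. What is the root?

Eb

Stacking in thirds gives Eb – Gb – Bb – Db – Fb, so Eb is the root — Eb minor seventh flat nine.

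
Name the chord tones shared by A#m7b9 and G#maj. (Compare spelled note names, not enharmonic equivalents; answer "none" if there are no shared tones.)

A#m7b9 = A♯, C♯, E♯, G♯, B.
G#maj = G♯, B♯, D♯.
Shared: G♯.

G♯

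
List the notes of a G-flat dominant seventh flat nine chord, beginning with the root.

G-flat, B-flat, D-flat, F-flat, A-double-flat

Root G-flat, quality dominant seventh flat nine:
G-flat — root
B-flat — major 3rd
D-flat — perfect 5th
F-flat — minor 7th
A-double-flat — minor 9th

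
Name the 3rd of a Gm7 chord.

Bb

Gm7 is built on G; its 3rd is a minor 3rd above the root.
A third above G uses the letter B, and the minor 3rd above G is Bb.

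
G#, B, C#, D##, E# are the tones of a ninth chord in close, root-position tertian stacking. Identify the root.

Stacking in thirds gives C# – E# – G# – B – D##, so C# is the root — C# dominant seventh sharp nine.

C#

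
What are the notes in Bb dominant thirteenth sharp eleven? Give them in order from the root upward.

Bb, D, F, Ab, C, E, G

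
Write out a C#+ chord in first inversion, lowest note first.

E#, G##, C#

C#+ = C#–E#–G##; first inversion → third (E#) lowest.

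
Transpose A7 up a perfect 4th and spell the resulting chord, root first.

A perfect 4th up from A is D, so the new chord is D dominant seventh.
- root: D
- major 3rd: F#
- perfect 5th: A
- minor 7th: C

D – F# – A – C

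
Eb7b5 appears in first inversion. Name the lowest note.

G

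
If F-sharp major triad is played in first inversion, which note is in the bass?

F-sharp major triad = F#–A#–C#. First inversion → third in the bass = A#.

A#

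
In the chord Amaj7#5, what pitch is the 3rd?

Root of Amaj7#5 = A. The 3rd is a major 3rd: A up a major 3rd → C#.

C#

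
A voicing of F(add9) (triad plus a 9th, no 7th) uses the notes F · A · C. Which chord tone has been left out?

G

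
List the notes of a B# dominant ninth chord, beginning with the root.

B# dominant ninth is a dominant ninth built on B-sharp.
root → B-sharp
3rd (major 3rd) → D-double-sharp
5th (perfect 5th) → F-double-sharp
7th (minor 7th) → A-sharp
9th (major 9th) → C-double-sharp

B-sharp – D-double-sharp – F-double-sharp – A-sharp – C-double-sharp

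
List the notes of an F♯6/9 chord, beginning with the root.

F♯6/9: six-nine on F#.
root → F#
3rd (major 3rd) → A#
5th (perfect 5th) → C#
6th (major 6th) → D#
9th (major 9th) → G#

F# – A# – C# – D# – G#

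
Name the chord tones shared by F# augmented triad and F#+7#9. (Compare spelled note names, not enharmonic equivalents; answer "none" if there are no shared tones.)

F♯, A♯, C𝄪

F# augmented triad: F♯ A♯ C𝄪
F#+7#9: F♯ A♯ C𝄪 E G𝄪
Common to both → F♯, A♯, C𝄪.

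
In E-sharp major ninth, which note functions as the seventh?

D##

E-sharp major ninth is built on E#; its 7th is a major 7th above the root.
A seventh above E uses the letter D, and the major 7th above E# is D##.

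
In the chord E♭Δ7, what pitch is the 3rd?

Root of E♭Δ7 = Eb. The 3rd is a major 3rd: Eb up a major 3rd → G.

G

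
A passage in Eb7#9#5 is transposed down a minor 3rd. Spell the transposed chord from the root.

C, E, G#, Bb, D#

A minor 3rd down from Eb is C, so the new chord is C dominant seventh sharp nine sharp five.
root → C
3rd (major 3rd) → E
5th (augmented 5th) → G#
7th (minor 7th) → Bb
9th (augmented 9th) → D#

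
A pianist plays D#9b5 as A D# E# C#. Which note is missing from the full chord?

D#9b5 = D#, F##, A, C#, E#. The voicing lacks the 3rd (major 3rd), F##.

F##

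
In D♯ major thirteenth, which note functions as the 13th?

D♯ major thirteenth is built on D#; its 13th is a major 13th above the root.
A sixth above D uses the letter B, and the major 13th above D# is B#.

B#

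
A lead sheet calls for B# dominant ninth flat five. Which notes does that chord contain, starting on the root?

B# dominant ninth flat five is a dominant ninth flat five built on B-sharp.
- root: B-sharp
- major 3rd: D-double-sharp
- diminished 5th: F-sharp
- minor 7th: A-sharp
- major 9th: C-double-sharp

B-sharp  D-double-sharp  F-sharp  A-sharp  C-double-sharp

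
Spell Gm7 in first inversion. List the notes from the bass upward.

B♭  D  F  G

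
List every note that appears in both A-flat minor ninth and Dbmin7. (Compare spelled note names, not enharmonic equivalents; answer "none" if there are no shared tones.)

A♭  C♭

A-flat minor ninth = A♭, C♭, E♭, G♭, B♭.
Dbmin7 = D♭, F♭, A♭, C♭.
Shared: A♭, C♭.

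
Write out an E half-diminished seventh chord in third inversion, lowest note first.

In root position, E half-diminished seventh is E–G–B-flat–D.
Third inversion puts the seventh (D) in the bass.

D, E, G, B-flat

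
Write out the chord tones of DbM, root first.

DbM: major triad on D♭.
root → D♭
3rd (major 3rd) → F
5th (perfect 5th) → A♭

D♭, F, A♭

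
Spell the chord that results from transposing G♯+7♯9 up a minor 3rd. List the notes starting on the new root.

G# up a minor 3rd → B. New chord: B dominant seventh sharp nine sharp five.
B — root
D# — major 3rd
F## — augmented 5th
A — minor 7th
C## — augmented 9th

B, D#, F##, A, C##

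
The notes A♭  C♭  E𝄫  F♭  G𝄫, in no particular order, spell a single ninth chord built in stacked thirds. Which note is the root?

Arranged so that each adjacent pair is a third by letter name: F♭ – A♭ – C♭ – E𝄫 – G𝄫.
The bottom of that stack, F♭, is the root (this is F♭ dominant seventh flat nine).

F♭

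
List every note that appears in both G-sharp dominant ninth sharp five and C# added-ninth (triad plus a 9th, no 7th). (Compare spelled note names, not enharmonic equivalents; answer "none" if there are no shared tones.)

G-sharp

G-sharp dominant ninth sharp five = G-sharp, B-sharp, D-double-sharp, F-sharp, A-sharp.
C# added-ninth = C-sharp, E-sharp, G-sharp, D-sharp.
Shared: G-sharp.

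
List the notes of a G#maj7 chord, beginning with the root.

Root G#, quality major seventh:
- root: G#
- major 3rd: B#
- perfect 5th: D#
- major 7th: F##

G#  B#  D#  F##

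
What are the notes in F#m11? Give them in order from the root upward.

F#, A, C#, E, G#, B

F#m11: minor eleventh on F#.
root → F#
3rd (minor 3rd) → A
5th (perfect 5th) → C#
7th (minor 7th) → E
9th (major 9th) → G#
11th (perfect 11th) → B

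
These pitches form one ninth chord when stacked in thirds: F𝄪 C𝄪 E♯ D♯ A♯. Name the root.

Arranged so that each adjacent pair is a third by letter name: D♯ – F𝄪 – A♯ – C𝄪 – E♯.
The bottom of that stack, D♯, is the root (this is D♯ major ninth).

D♯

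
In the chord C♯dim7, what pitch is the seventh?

Bb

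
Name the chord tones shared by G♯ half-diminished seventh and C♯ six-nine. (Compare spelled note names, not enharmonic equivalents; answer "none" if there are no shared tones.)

G-sharp

G♯ half-diminished seventh = G-sharp, B, D, F-sharp.
C♯ six-nine = C-sharp, E-sharp, G-sharp, A-sharp, D-sharp.
Shared: G-sharp.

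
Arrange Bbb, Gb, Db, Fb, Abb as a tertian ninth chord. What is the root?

Gb

Stacking in thirds gives Gb – Bbb – Db – Fb – Abb, so Gb is the root — Gb minor seventh flat nine.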